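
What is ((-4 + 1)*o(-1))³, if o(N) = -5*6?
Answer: 729000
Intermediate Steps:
o(N) = -30
((-4 + 1)*o(-1))³ = ((-4 + 1)*(-30))³ = (-3*(-30))³ = 90³ = 729000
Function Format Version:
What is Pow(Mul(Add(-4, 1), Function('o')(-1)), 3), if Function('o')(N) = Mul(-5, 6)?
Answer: 729000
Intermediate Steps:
Function('o')(N) = -30
Pow(Mul(Add(-4, 1), Function('o')(-1)), 3) = Pow(Mul(Add(-4, 1), -30), 3) = Pow(Mul(-3, -30), 3) = Pow(90, 3) = 729000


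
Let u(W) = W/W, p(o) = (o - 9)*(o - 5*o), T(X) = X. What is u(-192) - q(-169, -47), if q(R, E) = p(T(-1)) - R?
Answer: -128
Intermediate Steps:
p(o) = -4*o*(-9 + o) (p(o) = (-9 + o)*(-4*o) = -4*o*(-9 + o))
q(R, E) = -40 - R (q(R, E) = 4*(-1)*(9 - 1*(-1)) - R = 4*(-1)*(9 + 1) - R = 4*(-1)*10 - R = -40 - R)
u(W) = 1
u(-192) - q(-169, -47) = 1 - (-40 - 1*(-169)) = 1 - (-40 + 169) = 1 - 1*129 = 1 - 129 = -128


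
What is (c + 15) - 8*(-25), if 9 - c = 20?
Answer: 204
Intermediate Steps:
c = -11 (c = 9 - 1*20 = 9 - 20 = -11)
(c + 15) - 8*(-25) = (-11 + 15) - 8*(-25) = 4 + 200 = 204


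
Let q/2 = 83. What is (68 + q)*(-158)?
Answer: -36972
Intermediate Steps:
q = 166 (q = 2*83 = 166)
(68 + q)*(-158) = (68 + 166)*(-158) = 234*(-158) = -36972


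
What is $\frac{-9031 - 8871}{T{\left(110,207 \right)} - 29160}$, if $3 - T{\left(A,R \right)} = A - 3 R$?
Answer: $\frac{8951}{14323} \approx 0.62494$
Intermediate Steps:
$T{\left(A,R \right)} = 3 - A + 3 R$ ($T{\left(A,R \right)} = 3 - \left(A - 3 R\right) = 3 - A + 3 R$)
$\frac{-9031 - 8871}{T{\left(110,207 \right)} - 29160} = \frac{-9031 - 8871}{\left(3 - 110 + 3 \cdot 207\right) - 29160} = - \frac{17902}{\left(3 - 110 + 621\right) - 29160} = - \frac{17902}{514 - 29160} = - \frac{17902}{-28646} = \left(-17902\right) \left(- \frac{1}{28646}\right) = \frac{8951}{14323}$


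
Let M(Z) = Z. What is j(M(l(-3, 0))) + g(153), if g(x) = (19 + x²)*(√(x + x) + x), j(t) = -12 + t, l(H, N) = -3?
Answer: 3584469 + 70284*√34 ≈ 3.9943e+6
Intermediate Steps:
g(x) = (19 + x²)*(x + √2*√x) (g(x) = (19 + x²)*(√(2*x) + x) = (19 + x²)*(√2*√x + x) = (19 + x²)*(x + √2*√x))
j(M(l(-3, 0))) + g(153) = (-12 - 3) + (153³ + 19*153 + √2*153^(5/2) + 19*√2*√153) = -15 + (3581577 + 2907 + √2*(70227*√17) + 19*√2*(3*√17)) = -15 + (3581577 + 2907 + 70227*√34 + 57*√34) = -15 + (3584484 + 70284*√34) = 3584469 + 70284*√34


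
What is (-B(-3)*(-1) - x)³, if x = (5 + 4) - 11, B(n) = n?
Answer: -1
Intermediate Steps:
x = -2 (x = 9 - 11 = -2)
(-B(-3)*(-1) - x)³ = (-1*(-3)*(-1) - 1*(-2))³ = (3*(-1) + 2)³ = (-3 + 2)³ = (-1)³ = -1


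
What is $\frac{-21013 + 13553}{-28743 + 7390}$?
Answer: $\frac{7460}{21353} \approx 0.34937$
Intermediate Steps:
$\frac{-21013 + 13553}{-28743 + 7390} = - \frac{7460}{-21353} = \left(-7460\right) \left(- \frac{1}{21353}\right) = \frac{7460}{21353}$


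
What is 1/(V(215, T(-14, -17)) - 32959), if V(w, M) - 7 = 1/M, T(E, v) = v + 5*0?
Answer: -17/560185 ≈ -3.0347e-5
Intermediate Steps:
T(E, v) = v (T(E, v) = v + 0 = v)
V(w, M) = 7 + 1/M
1/(V(215, T(-14, -17)) - 32959) = 1/((7 + 1/(-17)) - 32959) = 1/((7 - 1/17) - 32959) = 1/(118/17 - 32959) = 1/(-560185/17) = -17/560185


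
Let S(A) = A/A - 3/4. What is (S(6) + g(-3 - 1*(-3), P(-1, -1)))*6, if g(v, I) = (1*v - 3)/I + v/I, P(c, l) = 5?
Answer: -21/10 ≈ -2.1000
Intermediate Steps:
S(A) = ¼ (S(A) = 1 - 3*¼ = 1 - ¾ = ¼)
g(v, I) = v/I + (-3 + v)/I (g(v, I) = (v - 3)/I + v/I = (-3 + v)/I + v/I = v/I + (-3 + v)/I)
(S(6) + g(-3 - 1*(-3), P(-1, -1)))*6 = (¼ + (-3 + 2*(-3 - 1*(-3)))/5)*6 = (¼ + (-3 + 2*(-3 + 3))/5)*6 = (¼ + (-3 + 2*0)/5)*6 = (¼ + (-3 + 0)/5)*6 = (¼ + (⅕)*(-3))*6 = (¼ - ⅗)*6 = -7/20*6 = -21/10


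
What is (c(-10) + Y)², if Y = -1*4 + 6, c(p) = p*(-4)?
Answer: 1764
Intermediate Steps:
c(p) = -4*p
Y = 2 (Y = -4 + 6 = 2)
(c(-10) + Y)² = (-4*(-10) + 2)² = (40 + 2)² = 42² = 1764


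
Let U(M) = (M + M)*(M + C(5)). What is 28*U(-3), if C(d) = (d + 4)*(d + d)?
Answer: -14616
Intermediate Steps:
C(d) = 2*d*(4 + d) (C(d) = (4 + d)*(2*d) = 2*d*(4 + d))
U(M) = 2*M*(90 + M) (U(M) = (M + M)*(M + 2*5*(4 + 5)) = (2*M)*(M + 2*5*9) = (2*M)*(M + 90) = (2*M)*(90 + M) = 2*M*(90 + M))
28*U(-3) = 28*(2*(-3)*(90 - 3)) = 28*(2*(-3)*87) = 28*(-522) = -14616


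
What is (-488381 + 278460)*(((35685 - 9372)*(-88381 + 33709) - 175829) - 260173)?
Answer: 302080588373298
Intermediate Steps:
(-488381 + 278460)*(((35685 - 9372)*(-88381 + 33709) - 175829) - 260173) = -209921*((26313*(-54672) - 175829) - 260173) = -209921*((-1438584336 - 175829) - 260173) = -209921*(-1438760165 - 260173) = -209921*(-1439020338) = 302080588373298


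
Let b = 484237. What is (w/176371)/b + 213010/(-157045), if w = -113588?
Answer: -519777554529078/383213867940449 ≈ -1.3564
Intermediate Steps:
(w/176371)/b + 213010/(-157045) = -113588/176371/484237 + 213010/(-157045) = -113588*1/176371*(1/484237) + 213010*(-1/157045) = -113588/176371*1/484237 - 6086/4487 = -113588/85405363927 - 6086/4487 = -519777554529078/383213867940449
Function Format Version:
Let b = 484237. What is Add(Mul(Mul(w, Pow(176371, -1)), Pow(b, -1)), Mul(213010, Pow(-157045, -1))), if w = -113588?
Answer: Rational(-519777554529078, 383213867940449) ≈ -1.3564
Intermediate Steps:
Add(Mul(Mul(w, Pow(176371, -1)), Pow(b, -1)), Mul(213010, Pow(-157045, -1))) = Add(Mul(Mul(-113588, Pow(176371, -1)), Pow(484237, -1)), Mul(213010, Pow(-157045, -1))) = Add(Mul(Mul(-113588, Rational(1, 176371)), Rational(1, 484237)), Mul(213010, Rational(-1, 157045))) = Add(Mul(Rational(-113588, 176371), Rational(1, 484237)), Rational(-6086, 4487)) = Add(Rational(-113588, 85405363927), Rational(-6086, 4487)) = Rational(-519777554529078, 383213867940449)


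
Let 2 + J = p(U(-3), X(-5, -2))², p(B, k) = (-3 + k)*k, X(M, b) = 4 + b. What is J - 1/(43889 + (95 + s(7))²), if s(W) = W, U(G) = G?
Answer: 108585/54293 ≈ 2.0000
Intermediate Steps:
p(B, k) = k*(-3 + k)
J = 2 (J = -2 + ((4 - 2)*(-3 + (4 - 2)))² = -2 + (2*(-3 + 2))² = -2 + (2*(-1))² = -2 + (-2)² = -2 + 4 = 2)
J - 1/(43889 + (95 + s(7))²) = 2 - 1/(43889 + (95 + 7)²) = 2 - 1/(43889 + 102²) = 2 - 1/(43889 + 10404) = 2 - 1/54293 = 108585/54293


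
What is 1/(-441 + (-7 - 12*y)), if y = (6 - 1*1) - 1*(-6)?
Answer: -1/580 ≈ -0.0017241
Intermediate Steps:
y = 11 (y = (6 - 1) + 6 = 5 + 6 = 11)
1/(-441 + (-7 - 12*y)) = 1/(-441 + (-7 - 12*11)) = 1/(-441 + (-7 - 132)) = 1/(-441 - 139) = 1/(-580) = -1/580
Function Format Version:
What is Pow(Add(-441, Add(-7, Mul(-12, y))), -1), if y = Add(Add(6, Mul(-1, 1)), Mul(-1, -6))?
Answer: Rational(-1, 580) ≈ -0.0017241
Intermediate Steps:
y = 11 (y = Add(Add(6, -1), 6) = Add(5, 6) = 11)
Pow(Add(-441, Add(-7, Mul(-12, y))), -1) = Pow(Add(-441, Add(-7, Mul(-12, 11))), -1) = Pow(Add(-441, Add(-7, -132)), -1) = Pow(Add(-441, -139), -1) = Pow(-580, -1) = Rational(-1, 580)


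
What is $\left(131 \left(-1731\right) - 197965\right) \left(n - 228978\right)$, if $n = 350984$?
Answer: $-51819120356$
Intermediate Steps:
$\left(131 \left(-1731\right) - 197965\right) \left(n - 228978\right) = \left(131 \left(-1731\right) - 197965\right) \left(350984 - 228978\right) = \left(-226761 - 197965\right) 122006 = \left(-424726\right) 122006 = -51819120356$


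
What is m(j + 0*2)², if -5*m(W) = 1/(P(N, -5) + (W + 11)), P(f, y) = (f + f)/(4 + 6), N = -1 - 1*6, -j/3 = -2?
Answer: 1/6084 ≈ 0.00016437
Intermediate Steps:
j = 6 (j = -3*(-2) = 6)
N = -7 (N = -1 - 6 = -7)
P(f, y) = f/5 (P(f, y) = (2*f)/10 = (2*f)*(⅒) = f/5)
m(W) = -1/(5*(48/5 + W)) (m(W) = -1/(5*((⅕)*(-7) + (W + 11))) = -1/(5*(-7/5 + (11 + W))) = -1/(5*(48/5 + W)))
m(j + 0*2)² = (-1/(48 + 5*(6 + 0*2)))² = (-1/(48 + 5*(6 + 0)))² = (-1/(48 + 5*6))² = (-1/(48 + 30))² = (-1/78)² = 1/6084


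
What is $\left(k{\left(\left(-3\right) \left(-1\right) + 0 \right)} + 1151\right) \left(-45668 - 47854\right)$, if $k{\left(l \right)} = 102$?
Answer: $-117183066$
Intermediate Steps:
$\left(k{\left(\left(-3\right) \left(-1\right) + 0 \right)} + 1151\right) \left(-45668 - 47854\right) = \left(102 + 1151\right) \left(-45668 - 47854\right) = 1253 \left(-93522\right) = -117183066$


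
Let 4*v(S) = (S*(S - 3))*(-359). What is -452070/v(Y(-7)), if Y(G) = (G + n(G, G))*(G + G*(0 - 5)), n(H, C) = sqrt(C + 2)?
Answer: 452070*I/(2513*(395*sqrt(5) + 1253*I)) ≈ 0.095912 + 0.067609*I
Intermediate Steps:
n(H, C) = sqrt(2 + C)
Y(G) = -4*G*(G + sqrt(2 + G)) (Y(G) = (G + sqrt(2 + G))*(G + G*(0 - 5)) = (G + sqrt(2 + G))*(G + G*(-5)) = (G + sqrt(2 + G))*(G - 5*G) = (G + sqrt(2 + G))*(-4*G) = -4*G*(G + sqrt(2 + G)))
v(S) = -359*S*(-3 + S)/4 (v(S) = ((S*(S - 3))*(-359))/4 = ((S*(-3 + S))*(-359))/4 = (-359*S*(-3 + S))/4 = -359*S*(-3 + S)/4)
-452070/v(Y(-7)) = -452070*1/(2513*(-7 + sqrt(2 - 7))*(3 - (-4)*(-7)*(-7 + sqrt(2 - 7)))) = -452070*1/(2513*(-7 + sqrt(-5))*(3 - (-4)*(-7)*(-7 + sqrt(-5)))) = -452070*1/(2513*(-7 + I*sqrt(5))*(3 - (-4)*(-7)*(-7 + I*sqrt(5)))) = -452070*4/(359*(-196 + 28*I*sqrt(5))*(3 - (-196 + 28*I*sqrt(5)))) = -452070*4/(359*(-196 + 28*I*sqrt(5))*(3 + (196 - 28*I*sqrt(5)))) = -452070*4/(359*(-196 + 28*I*sqrt(5))*(199 - 28*I*sqrt(5))) = -1808280/(359*(-196 + 28*I*sqrt(5))*(199 - 28*I*sqrt(5)))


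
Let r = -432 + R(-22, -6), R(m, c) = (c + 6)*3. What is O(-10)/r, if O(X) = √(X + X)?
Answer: -I*√5/216 ≈ -0.010352*I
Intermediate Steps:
R(m, c) = 18 + 3*c (R(m, c) = (6 + c)*3 = 18 + 3*c)
O(X) = √2*√X (O(X) = √(2*X) = √2*√X)
r = -432 (r = -432 + (18 + 3*(-6)) = -432 + (18 - 18) = -432 + 0 = -432)
O(-10)/r = (√2*√(-10))/(-432) = (√2*(I*√10))*(-1/432) = (2*I*√5)*(-1/432) = -I*√5/216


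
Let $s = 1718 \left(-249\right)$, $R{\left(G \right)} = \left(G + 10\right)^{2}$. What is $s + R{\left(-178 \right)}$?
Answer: $-399558$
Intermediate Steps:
$R{\left(G \right)} = \left(10 + G\right)^{2}$
$s = -427782$
$s + R{\left(-178 \right)} = -427782 + \left(10 - 178\right)^{2} = -427782 + \left(-168\right)^{2} = -427782 + 28224 = -399558$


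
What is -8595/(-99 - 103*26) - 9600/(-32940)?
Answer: 5162975/1524573 ≈ 3.3865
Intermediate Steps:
-8595/(-99 - 103*26) - 9600/(-32940) = -8595/(-99 - 2678) - 9600*(-1/32940) = -8595/(-2777) + 160/549 = -8595*(-1/2777) + 160/549 = 8595/2777 + 160/549 = 5162975/1524573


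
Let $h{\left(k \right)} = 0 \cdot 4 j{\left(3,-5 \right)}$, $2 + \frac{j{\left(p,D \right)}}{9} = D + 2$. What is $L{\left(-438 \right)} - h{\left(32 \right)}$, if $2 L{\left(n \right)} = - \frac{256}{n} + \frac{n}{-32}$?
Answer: $\frac{50009}{7008} \approx 7.136$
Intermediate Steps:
$j{\left(p,D \right)} = 9 D$ ($j{\left(p,D \right)} = -18 + 9 \left(D + 2\right) = -18 + 9 \left(2 + D\right) = -18 + \left(18 + 9 D\right) = 9 D$)
$h{\left(k \right)} = 0$ ($h{\left(k \right)} = 0 \cdot 4 \cdot 9 \left(-5\right) = 0 \left(-45\right) = 0$)
$L{\left(n \right)} = - \frac{128}{n} - \frac{n}{64}$ ($L{\left(n \right)} = \frac{- \frac{256}{n} + \frac{n}{-32}}{2} = \frac{- \frac{256}{n} + n \left(- \frac{1}{32}\right)}{2} = \frac{- \frac{256}{n} - \frac{n}{32}}{2} = - \frac{128}{n} - \frac{n}{64}$)
$L{\left(-438 \right)} - h{\left(32 \right)} = \left(- \frac{128}{-438} - - \frac{219}{32}\right) - 0 = \left(\left(-128\right) \left(- \frac{1}{438}\right) + \frac{219}{32}\right) + 0 = \left(\frac{64}{219} + \frac{219}{32}\right) + 0 = \frac{50009}{7008} + 0 = \frac{50009}{7008}$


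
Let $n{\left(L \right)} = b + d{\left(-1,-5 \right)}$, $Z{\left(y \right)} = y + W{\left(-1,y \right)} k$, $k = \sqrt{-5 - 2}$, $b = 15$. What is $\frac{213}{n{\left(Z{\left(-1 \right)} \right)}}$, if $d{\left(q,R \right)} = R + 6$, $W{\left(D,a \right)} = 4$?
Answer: $\frac{213}{16} \approx 13.313$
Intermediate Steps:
$k = i \sqrt{7}$ ($k = \sqrt{-7} = i \sqrt{7} \approx 2.6458 i$)
$d{\left(q,R \right)} = 6 + R$
$Z{\left(y \right)} = y + 4 i \sqrt{7}$
$n{\left(L \right)} = 16$ ($n{\left(L \right)} = 15 + \left(6 - 5\right) = 15 + 1 = 16$)
$\frac{213}{n{\left(Z{\left(-1 \right)} \right)}} = \frac{213}{16}$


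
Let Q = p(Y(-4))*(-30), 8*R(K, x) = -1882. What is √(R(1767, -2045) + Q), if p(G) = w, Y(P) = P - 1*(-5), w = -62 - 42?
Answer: √11539/2 ≈ 53.710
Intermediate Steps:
w = -104
Y(P) = 5 + P (Y(P) = P + 5 = 5 + P)
R(K, x) = -941/4 (R(K, x) = (⅛)*(-1882) = -941/4)
p(G) = -104
Q = 3120 (Q = -104*(-30) = 3120)
√(R(1767, -2045) + Q) = √(-941/4 + 3120) = √(11539/4) = √11539/2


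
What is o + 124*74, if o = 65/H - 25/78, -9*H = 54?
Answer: 119143/13 ≈ 9164.8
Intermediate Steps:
H = -6 (H = -⅑*54 = -6)
o = -145/13 (o = 65/(-6) - 25/78 = 65*(-⅙) - 25*1/78 = -65/6 - 25/78 = -145/13 ≈ -11.154)
o + 124*74 = -145/13 + 124*74 = -145/13 + 9176 = 119143/13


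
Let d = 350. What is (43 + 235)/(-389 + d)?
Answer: -278/39 ≈ -7.1282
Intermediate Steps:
(43 + 235)/(-389 + d) = (43 + 235)/(-389 + 350) = 278/(-39) = 278*(-1/39) = -278/39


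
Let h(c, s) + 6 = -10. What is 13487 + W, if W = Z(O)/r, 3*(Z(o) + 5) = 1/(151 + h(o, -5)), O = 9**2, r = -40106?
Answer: 9957654497/738315 ≈ 13487.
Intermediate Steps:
h(c, s) = -16 (h(c, s) = -6 - 10 = -16)
O = 81
Z(o) = -2024/405 (Z(o) = -5 + 1/(3*(151 - 16)) = -5 + (1/3)/135 = -5 + (1/3)*(1/135) = -5 + 1/405 = -2024/405)
W = 92/738315 (W = -2024/405/(-40106) = -2024/405*(-1/40106) = 92/738315 ≈ 0.00012461)
13487 + W = 13487 + 92/738315 = 9957654497/738315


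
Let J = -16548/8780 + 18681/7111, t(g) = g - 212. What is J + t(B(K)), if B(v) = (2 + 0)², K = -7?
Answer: -248847044/1200665 ≈ -207.26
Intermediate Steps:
B(v) = 4 (B(v) = 2² = 4)
t(g) = -212 + g
J = 891276/1200665 (J = -16548*1/8780 + 18681*(1/7111) = -4137/2195 + 1437/547 = 891276/1200665 ≈ 0.74232)
J + t(B(K)) = 891276/1200665 + (-212 + 4) = 891276/1200665 - 208 = -248847044/1200665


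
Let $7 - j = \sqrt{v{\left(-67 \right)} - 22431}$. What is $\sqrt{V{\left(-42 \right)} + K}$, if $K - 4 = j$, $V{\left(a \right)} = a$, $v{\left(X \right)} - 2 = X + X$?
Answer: $\sqrt{-31 - 3 i \sqrt{2507}} \approx 7.8223 - 9.6014 i$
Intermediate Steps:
$v{\left(X \right)} = 2 + 2 X$ ($v{\left(X \right)} = 2 + \left(X + X\right) = 2 + 2 X$)
$j = 7 - 3 i \sqrt{2507}$ ($j = 7 - \sqrt{\left(2 + 2 \left(-67\right)\right) - 22431} = 7 - \sqrt{\left(2 - 134\right) - 22431} = 7 - \sqrt{-132 - 22431} = 7 - \sqrt{-22563} = 7 - 3 i \sqrt{2507} \approx 7.0 - 150.21 i$)
$K = 11 - 3 i \sqrt{2507}$ ($K = 4 + \left(7 - 3 i \sqrt{2507}\right) = 11 - 3 i \sqrt{2507} \approx 11.0 - 150.21 i$)
$\sqrt{V{\left(-42 \right)} + K} = \sqrt{-42 + \left(11 - 3 i \sqrt{2507}\right)} = \sqrt{-31 - 3 i \sqrt{2507}}$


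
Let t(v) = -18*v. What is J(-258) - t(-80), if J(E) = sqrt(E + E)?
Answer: -1440 + 2*I*sqrt(129) ≈ -1440.0 + 22.716*I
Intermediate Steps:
J(E) = sqrt(2)*sqrt(E) (J(E) = sqrt(2*E) = sqrt(2)*sqrt(E))
J(-258) - t(-80) = sqrt(2)*sqrt(-258) - (-18)*(-80) = sqrt(2)*(I*sqrt(258)) - 1*1440 = 2*I*sqrt(129) - 1440 = -1440 + 2*I*sqrt(129)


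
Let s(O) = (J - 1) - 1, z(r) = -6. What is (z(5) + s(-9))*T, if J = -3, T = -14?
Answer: 154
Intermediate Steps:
s(O) = -5 (s(O) = (-3 - 1) - 1 = -4 - 1 = -5)
(z(5) + s(-9))*T = (-6 - 5)*(-14) = -11*(-14) = 154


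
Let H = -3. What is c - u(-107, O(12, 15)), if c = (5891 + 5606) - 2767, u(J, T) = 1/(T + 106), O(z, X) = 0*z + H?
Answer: 899189/103 ≈ 8730.0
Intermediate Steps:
O(z, X) = -3 (O(z, X) = 0*z - 3 = 0 - 3 = -3)
u(J, T) = 1/(106 + T)
c = 8730 (c = 11497 - 2767 = 8730)
c - u(-107, O(12, 15)) = 8730 - 1/(106 - 3) = 8730 - 1/103 = 899189/103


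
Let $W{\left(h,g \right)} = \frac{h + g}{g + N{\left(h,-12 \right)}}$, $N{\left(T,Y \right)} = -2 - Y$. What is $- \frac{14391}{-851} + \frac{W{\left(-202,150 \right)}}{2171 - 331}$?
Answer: $\frac{46050719}{2723200} \approx 16.911$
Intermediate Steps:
$W{\left(h,g \right)} = \frac{g + h}{10 + g}$ ($W{\left(h,g \right)} = \frac{h + g}{g - -10} = \frac{g + h}{g + \left(-2 + 12\right)} = \frac{g + h}{g + 10} = \frac{g + h}{10 + g}$)
$- \frac{14391}{-851} + \frac{W{\left(-202,150 \right)}}{2171 - 331} = - \frac{14391}{-851} + \frac{\frac{1}{10 + 150} \left(150 - 202\right)}{2171 - 331} = \left(-14391\right) \left(- \frac{1}{851}\right) + \frac{\frac{1}{160} \left(-52\right)}{2171 - 331} = \frac{14391}{851} + \frac{\frac{1}{160} \left(-52\right)}{1840} = \frac{14391}{851} - \frac{13}{73600} = \frac{46050719}{2723200}$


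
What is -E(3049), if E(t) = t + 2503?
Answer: -5552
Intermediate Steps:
E(t) = 2503 + t
-E(3049) = -(2503 + 3049) = -1*5552 = -5552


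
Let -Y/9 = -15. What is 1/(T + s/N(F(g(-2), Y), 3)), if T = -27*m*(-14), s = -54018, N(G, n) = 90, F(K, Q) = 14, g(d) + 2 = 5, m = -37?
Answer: -5/72931 ≈ -6.8558e-5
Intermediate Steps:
Y = 135 (Y = -9*(-15) = 135)
g(d) = 3 (g(d) = -2 + 5 = 3)
T = -13986 (T = -27*(-37)*(-14) = 999*(-14) = -13986)
1/(T + s/N(F(g(-2), Y), 3)) = 1/(-13986 - 54018/90) = 1/(-13986 - 54018*1/90) = 1/(-13986 - 3001/5) = 1/(-72931/5) = -5/72931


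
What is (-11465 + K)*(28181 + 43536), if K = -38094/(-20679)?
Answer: -5666757984199/6893 ≈ -8.2210e+8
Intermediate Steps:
K = 12698/6893 (K = -38094*(-1/20679) = 12698/6893 ≈ 1.8422)
(-11465 + K)*(28181 + 43536) = (-11465 + 12698/6893)*(28181 + 43536) = -79015547/6893*71717 = -5666757984199/6893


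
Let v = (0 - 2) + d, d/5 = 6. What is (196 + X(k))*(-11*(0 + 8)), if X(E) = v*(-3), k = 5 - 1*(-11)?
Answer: -9856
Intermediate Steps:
d = 30 (d = 5*6 = 30)
k = 16 (k = 5 + 11 = 16)
v = 28 (v = (0 - 2) + 30 = -2 + 30 = 28)
X(E) = -84 (X(E) = 28*(-3) = -84)
(196 + X(k))*(-11*(0 + 8)) = (196 - 84)*(-11*(0 + 8)) = 112*(-11*8) = 112*(-88) = -9856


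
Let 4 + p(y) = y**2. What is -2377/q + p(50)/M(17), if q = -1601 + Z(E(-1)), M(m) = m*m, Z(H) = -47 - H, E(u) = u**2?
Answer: 282521/28033 ≈ 10.078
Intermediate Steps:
M(m) = m**2
q = -1649 (q = -1601 + (-47 - 1*(-1)**2) = -1601 + (-47 - 1*1) = -1601 + (-47 - 1) = -1601 - 48 = -1649)
p(y) = -4 + y**2
-2377/q + p(50)/M(17) = -2377/(-1649) + (-4 + 50**2)/(17**2) = -2377*(-1/1649) + (-4 + 2500)/289 = 2377/1649 + 2496*(1/289) = 2377/1649 + 2496/289 = 282521/28033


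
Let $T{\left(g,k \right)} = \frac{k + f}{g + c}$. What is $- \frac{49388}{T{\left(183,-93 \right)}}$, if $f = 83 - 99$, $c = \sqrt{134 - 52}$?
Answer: $\frac{9038004}{109} + \frac{49388 \sqrt{82}}{109} \approx 87021.0$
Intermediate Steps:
$c = \sqrt{82} \approx 9.0554$
$f = -16$
$T{\left(g,k \right)} = \frac{-16 + k}{g + \sqrt{82}}$ ($T{\left(g,k \right)} = \frac{k - 16}{g + \sqrt{82}} = \frac{-16 + k}{g + \sqrt{82}}$)
$- \frac{49388}{T{\left(183,-93 \right)}} = - \frac{49388}{\frac{1}{183 + \sqrt{82}} \left(-16 - 93\right)} = - \frac{49388}{\frac{1}{183 + \sqrt{82}} \left(-109\right)} = - \frac{49388}{\left(-109\right) \frac{1}{183 + \sqrt{82}}} = - 49388 \left(- \frac{183}{109} - \frac{\sqrt{82}}{109}\right) = \frac{9038004}{109} + \frac{49388 \sqrt{82}}{109}$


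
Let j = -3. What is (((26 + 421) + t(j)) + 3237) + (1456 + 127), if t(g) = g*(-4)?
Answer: 5279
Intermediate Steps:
t(g) = -4*g
(((26 + 421) + t(j)) + 3237) + (1456 + 127) = (((26 + 421) - 4*(-3)) + 3237) + (1456 + 127) = ((447 + 12) + 3237) + 1583 = (459 + 3237) + 1583 = 3696 + 1583 = 5279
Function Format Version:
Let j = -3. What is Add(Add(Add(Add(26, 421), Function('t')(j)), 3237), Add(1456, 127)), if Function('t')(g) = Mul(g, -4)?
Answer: 5279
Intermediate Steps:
Function('t')(g) = Mul(-4, g)
Add(Add(Add(Add(26, 421), Function('t')(j)), 3237), Add(1456, 127)) = Add(Add(Add(Add(26, 421), Mul(-4, -3)), 3237), Add(1456, 127)) = Add(Add(Add(447, 12), 3237), 1583) = Add(Add(459, 3237), 1583) = Add(3696, 1583) = 5279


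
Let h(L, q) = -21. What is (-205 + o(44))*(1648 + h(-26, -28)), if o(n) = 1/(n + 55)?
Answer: -33018338/99 ≈ -3.3352e+5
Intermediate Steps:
o(n) = 1/(55 + n)
(-205 + o(44))*(1648 + h(-26, -28)) = (-205 + 1/(55 + 44))*(1648 - 21) = (-205 + 1/99)*1627 = -20294/99*1627 = -33018338/99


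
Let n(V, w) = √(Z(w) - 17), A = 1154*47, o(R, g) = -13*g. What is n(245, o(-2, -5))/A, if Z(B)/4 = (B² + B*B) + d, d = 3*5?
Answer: √33843/54238 ≈ 0.0033918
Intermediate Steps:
d = 15
Z(B) = 60 + 8*B² (Z(B) = 4*((B² + B*B) + 15) = 4*((B² + B²) + 15) = 4*(2*B² + 15) = 4*(15 + 2*B²) = 60 + 8*B²)
A = 54238
n(V, w) = √(43 + 8*w²) (n(V, w) = √((60 + 8*w²) - 17) = √(43 + 8*w²))
n(245, o(-2, -5))/A = √(43 + 8*(-13*(-5))²)/54238 = √(43 + 8*65²)*(1/54238) = √(43 + 8*4225)*(1/54238) = √(43 + 33800)*(1/54238) = √33843*(1/54238) = √33843/54238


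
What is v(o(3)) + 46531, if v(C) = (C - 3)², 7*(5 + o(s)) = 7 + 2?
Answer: 2282228/49 ≈ 46576.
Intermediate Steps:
o(s) = -26/7 (o(s) = -5 + (7 + 2)/7 = -5 + (⅐)*9 = -5 + 9/7 = -26/7)
v(C) = (-3 + C)²
v(o(3)) + 46531 = (-3 - 26/7)² + 46531 = (-47/7)² + 46531 = 2209/49 + 46531 = 2282228/49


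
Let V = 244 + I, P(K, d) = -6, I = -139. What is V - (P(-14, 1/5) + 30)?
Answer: 81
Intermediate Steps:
V = 105 (V = 244 - 139 = 105)
V - (P(-14, 1/5) + 30) = 105 - (-6 + 30) = 105 - 1*24 = 105 - 24 = 81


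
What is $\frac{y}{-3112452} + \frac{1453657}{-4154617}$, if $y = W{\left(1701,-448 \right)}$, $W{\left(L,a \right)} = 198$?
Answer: $- \frac{251403347285}{718391443938} \approx -0.34995$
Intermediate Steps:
$y = 198$
$\frac{y}{-3112452} + \frac{1453657}{-4154617} = \frac{198}{-3112452} + \frac{1453657}{-4154617} = 198 \left(- \frac{1}{3112452}\right) + 1453657 \left(- \frac{1}{4154617}\right) = - \frac{11}{172914} - \frac{1453657}{4154617} = - \frac{251403347285}{718391443938}$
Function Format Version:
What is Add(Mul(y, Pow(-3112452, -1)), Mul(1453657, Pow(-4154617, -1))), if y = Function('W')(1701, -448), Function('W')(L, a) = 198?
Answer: Rational(-251403347285, 718391443938) ≈ -0.34995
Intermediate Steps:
y = 198
Add(Mul(y, Pow(-3112452, -1)), Mul(1453657, Pow(-4154617, -1))) = Add(Mul(198, Pow(-3112452, -1)), Mul(1453657, Pow(-4154617, -1))) = Add(Mul(198, Rational(-1, 3112452)), Mul(1453657, Rational(-1, 4154617))) = Add(Rational(-11, 172914), Rational(-1453657, 4154617)) = Rational(-251403347285, 718391443938)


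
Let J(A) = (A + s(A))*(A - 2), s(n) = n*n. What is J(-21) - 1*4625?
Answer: -14285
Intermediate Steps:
s(n) = n²
J(A) = (-2 + A)*(A + A²) (J(A) = (A + A²)*(A - 2) = (A + A²)*(-2 + A) = (-2 + A)*(A + A²))
J(-21) - 1*4625 = -21*(-2 + (-21)² - 1*(-21)) - 1*4625 = -21*(-2 + 441 + 21) - 4625 = -21*460 - 4625 = -9660 - 4625 = -14285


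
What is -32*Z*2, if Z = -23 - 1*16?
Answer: 2496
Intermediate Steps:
Z = -39 (Z = -23 - 16 = -39)
-32*Z*2 = -32*(-39)*2 = 1248*2 = 2496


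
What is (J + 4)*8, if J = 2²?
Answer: 64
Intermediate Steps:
J = 4
(J + 4)*8 = (4 + 4)*8 = 8*8 = 64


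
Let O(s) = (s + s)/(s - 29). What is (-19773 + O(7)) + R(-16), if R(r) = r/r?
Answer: -217499/11 ≈ -19773.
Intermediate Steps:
R(r) = 1
O(s) = 2*s/(-29 + s) (O(s) = (2*s)/(-29 + s) = 2*s/(-29 + s))
(-19773 + O(7)) + R(-16) = (-19773 + 2*7/(-29 + 7)) + 1 = (-19773 + 2*7/(-22)) + 1 = (-19773 + 2*7*(-1/22)) + 1 = (-19773 - 7/11) + 1 = -217510/11 + 1 = -217499/11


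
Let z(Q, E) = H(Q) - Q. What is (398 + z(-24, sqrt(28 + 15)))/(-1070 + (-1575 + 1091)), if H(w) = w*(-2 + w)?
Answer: -523/777 ≈ -0.67310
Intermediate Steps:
z(Q, E) = -Q + Q*(-2 + Q) (z(Q, E) = Q*(-2 + Q) - Q = -Q + Q*(-2 + Q))
(398 + z(-24, sqrt(28 + 15)))/(-1070 + (-1575 + 1091)) = (398 - 24*(-3 - 24))/(-1070 + (-1575 + 1091)) = (398 - 24*(-27))/(-1070 - 484) = (398 + 648)/(-1554) = 1046*(-1/1554) = -523/777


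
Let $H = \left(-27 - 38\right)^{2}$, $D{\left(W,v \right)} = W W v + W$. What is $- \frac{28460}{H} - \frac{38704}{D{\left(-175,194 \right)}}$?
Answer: $- \frac{6769860756}{1004041675} \approx -6.7426$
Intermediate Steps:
$D{\left(W,v \right)} = W + v W^{2}$ ($D{\left(W,v \right)} = W^{2} v + W = v W^{2} + W = W + v W^{2}$)
$H = 4225$ ($H = \left(-65\right)^{2} = 4225$)
$- \frac{28460}{H} - \frac{38704}{D{\left(-175,194 \right)}} = - \frac{28460}{4225} - \frac{38704}{\left(-175\right) \left(1 - 33950\right)} = \left(-28460\right) \frac{1}{4225} - \frac{38704}{\left(-175\right) \left(1 - 33950\right)} = - \frac{5692}{845} - \frac{38704}{\left(-175\right) \left(-33949\right)} = - \frac{5692}{845} - \frac{38704}{5941075} = - \frac{6769860756}{1004041675}$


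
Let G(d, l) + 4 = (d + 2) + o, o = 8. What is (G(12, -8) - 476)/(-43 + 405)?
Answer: -229/181 ≈ -1.2652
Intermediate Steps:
G(d, l) = 6 + d (G(d, l) = -4 + ((d + 2) + 8) = -4 + ((2 + d) + 8) = -4 + (10 + d) = 6 + d)
(G(12, -8) - 476)/(-43 + 405) = ((6 + 12) - 476)/(-43 + 405) = (18 - 476)/362 = -458*1/362 = -229/181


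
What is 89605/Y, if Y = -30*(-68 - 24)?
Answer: 17921/552 ≈ 32.466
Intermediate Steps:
Y = 2760 (Y = -30*(-92) = 2760)
89605/Y = 89605/2760 = 89605*(1/2760) = 17921/552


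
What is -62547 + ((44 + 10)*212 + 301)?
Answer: -50798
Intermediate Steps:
-62547 + ((44 + 10)*212 + 301) = -62547 + (54*212 + 301) = -62547 + (11448 + 301) = -62547 + 11749 = -50798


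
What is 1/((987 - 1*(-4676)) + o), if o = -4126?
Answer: 1/1537 ≈ 0.00065062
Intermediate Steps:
1/((987 - 1*(-4676)) + o) = 1/((987 - 1*(-4676)) - 4126) = 1/((987 + 4676) - 4126) = 1/(5663 - 4126) = 1/1537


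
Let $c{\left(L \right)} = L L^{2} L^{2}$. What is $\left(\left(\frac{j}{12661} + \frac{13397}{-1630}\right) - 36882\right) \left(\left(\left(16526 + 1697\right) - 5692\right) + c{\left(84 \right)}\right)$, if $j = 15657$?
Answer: $- \frac{636766218738377322897}{4127486} \approx -1.5427 \cdot 10^{14}$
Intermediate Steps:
$c{\left(L \right)} = L^{5}$ ($c{\left(L \right)} = L^{3} L^{2} = L^{5}$)
$\left(\left(\frac{j}{12661} + \frac{13397}{-1630}\right) - 36882\right) \left(\left(\left(16526 + 1697\right) - 5692\right) + c{\left(84 \right)}\right) = \left(\left(\frac{15657}{12661} + \frac{13397}{-1630}\right) - 36882\right) \left(\left(\left(16526 + 1697\right) - 5692\right) + 84^{5}\right) = \left(\left(15657 \cdot \frac{1}{12661} + 13397 \left(- \frac{1}{1630}\right)\right) - 36882\right) \left(\left(18223 - 5692\right) + 4182119424\right) = \left(\left(\frac{15657}{12661} - \frac{13397}{1630}\right) - 36882\right) \left(12531 + 4182119424\right) = \left(- \frac{144098507}{20637430} - 36882\right) 4182131955 = \left(- \frac{761293791767}{20637430}\right) 4182131955 = - \frac{636766218738377322897}{4127486}$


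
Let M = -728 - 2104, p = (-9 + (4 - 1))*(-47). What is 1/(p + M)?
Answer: -1/2550 ≈ -0.00039216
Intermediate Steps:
p = 282 (p = (-9 + 3)*(-47) = -6*(-47) = 282)
M = -2832
1/(p + M) = 1/(282 - 2832) = 1/(-2550) = -1/2550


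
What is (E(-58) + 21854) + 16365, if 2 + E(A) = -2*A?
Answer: 38333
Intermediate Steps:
E(A) = -2 - 2*A
(E(-58) + 21854) + 16365 = ((-2 - 2*(-58)) + 21854) + 16365 = ((-2 + 116) + 21854) + 16365 = (114 + 21854) + 16365 = 21968 + 16365 = 38333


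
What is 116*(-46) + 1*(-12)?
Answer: -5348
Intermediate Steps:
116*(-46) + 1*(-12) = -5336 - 12 = -5348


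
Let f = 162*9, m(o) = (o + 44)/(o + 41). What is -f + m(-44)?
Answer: -1458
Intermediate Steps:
m(o) = (44 + o)/(41 + o)
f = 1458
-f + m(-44) = -1*1458 + (44 - 44)/(41 - 44) = -1458 + 0/(-3) = -1458 - ⅓*0 = -1458 + 0 = -1458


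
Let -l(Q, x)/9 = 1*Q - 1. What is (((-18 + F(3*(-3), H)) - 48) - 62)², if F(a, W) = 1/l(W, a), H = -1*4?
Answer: 33166081/2025 ≈ 16378.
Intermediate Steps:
l(Q, x) = 9 - 9*Q (l(Q, x) = -9*(1*Q - 1) = -9*(Q - 1) = -9*(-1 + Q) = 9 - 9*Q)
H = -4
F(a, W) = 1/(9 - 9*W)
(((-18 + F(3*(-3), H)) - 48) - 62)² = (((-18 - 1/(-9 + 9*(-4))) - 48) - 62)² = (((-18 - 1/(-9 - 36)) - 48) - 62)² = (((-18 - 1/(-45)) - 48) - 62)² = (((-18 - 1*(-1/45)) - 48) - 62)² = (((-18 + 1/45) - 48) - 62)² = ((-809/45 - 48) - 62)² = (-2969/45 - 62)² = (-5759/45)² = 33166081/2025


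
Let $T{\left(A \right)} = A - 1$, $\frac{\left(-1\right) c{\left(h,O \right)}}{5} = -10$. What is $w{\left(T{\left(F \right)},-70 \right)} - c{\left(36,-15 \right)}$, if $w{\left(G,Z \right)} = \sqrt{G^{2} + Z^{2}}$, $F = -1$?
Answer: $-50 + 2 \sqrt{1226} \approx 20.029$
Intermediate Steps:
$c{\left(h,O \right)} = 50$ ($c{\left(h,O \right)} = \left(-5\right) \left(-10\right) = 50$)
$T{\left(A \right)} = -1 + A$
$w{\left(T{\left(F \right)},-70 \right)} - c{\left(36,-15 \right)} = \sqrt{\left(-1 - 1\right)^{2} + \left(-70\right)^{2}} - 50 = \sqrt{\left(-2\right)^{2} + 4900} - 50 = \sqrt{4 + 4900} - 50 = \sqrt{4904} - 50 = 2 \sqrt{1226} - 50 = -50 + 2 \sqrt{1226}$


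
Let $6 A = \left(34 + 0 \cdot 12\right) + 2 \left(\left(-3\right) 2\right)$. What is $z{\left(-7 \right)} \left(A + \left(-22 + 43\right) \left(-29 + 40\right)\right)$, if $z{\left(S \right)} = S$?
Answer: $- \frac{4928}{3} \approx -1642.7$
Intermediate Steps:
$A = \frac{11}{3}$ ($A = \frac{\left(34 + 0 \cdot 12\right) + 2 \left(\left(-3\right) 2\right)}{6} = \frac{\left(34 + 0\right) + 2 \left(-6\right)}{6} = \frac{34 - 12}{6} = \frac{1}{6} \cdot 22 = \frac{11}{3} \approx 3.6667$)
$z{\left(-7 \right)} \left(A + \left(-22 + 43\right) \left(-29 + 40\right)\right) = - 7 \left(\frac{11}{3} + \left(-22 + 43\right) \left(-29 + 40\right)\right) = - 7 \left(\frac{11}{3} + 21 \cdot 11\right) = - 7 \left(\frac{11}{3} + 231\right) = \left(-7\right) \frac{704}{3} = - \frac{4928}{3}$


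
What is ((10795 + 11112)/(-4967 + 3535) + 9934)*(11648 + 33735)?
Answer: 644601116523/1432 ≈ 4.5014e+8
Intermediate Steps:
((10795 + 11112)/(-4967 + 3535) + 9934)*(11648 + 33735) = (21907/(-1432) + 9934)*45383 = (21907*(-1/1432) + 9934)*45383 = (-21907/1432 + 9934)*45383 = (14203581/1432)*45383 = 644601116523/1432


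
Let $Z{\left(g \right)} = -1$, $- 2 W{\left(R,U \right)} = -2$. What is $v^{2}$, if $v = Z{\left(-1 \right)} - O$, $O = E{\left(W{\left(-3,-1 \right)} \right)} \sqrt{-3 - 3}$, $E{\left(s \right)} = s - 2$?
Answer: $\left(1 - i \sqrt{6}\right)^{2} \approx -5.0 - 4.899 i$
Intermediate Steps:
$W{\left(R,U \right)} = 1$ ($W{\left(R,U \right)} = \left(- \frac{1}{2}\right) \left(-2\right) = 1$)
$E{\left(s \right)} = -2 + s$
$O = - i \sqrt{6}$ ($O = \left(-2 + 1\right) \sqrt{-3 - 3} = - \sqrt{-6} = - i \sqrt{6} \approx - 2.4495 i$)
$v = -1 + i \sqrt{6}$ ($v = -1 - - i \sqrt{6} = -1 + i \sqrt{6} \approx -1.0 + 2.4495 i$)
$v^{2} = \left(-1 + i \sqrt{6}\right)^{2}$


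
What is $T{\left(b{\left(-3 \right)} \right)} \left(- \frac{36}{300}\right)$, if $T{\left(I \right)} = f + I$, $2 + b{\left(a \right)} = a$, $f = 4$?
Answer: $\frac{3}{25} \approx 0.12$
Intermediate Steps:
$b{\left(a \right)} = -2 + a$
$T{\left(I \right)} = 4 + I$
$T{\left(b{\left(-3 \right)} \right)} \left(- \frac{36}{300}\right) = \left(4 - 5\right) \left(- \frac{36}{300}\right) = \left(4 - 5\right) \left(\left(-36\right) \frac{1}{300}\right) = \left(-1\right) \left(- \frac{3}{25}\right) = \frac{3}{25}$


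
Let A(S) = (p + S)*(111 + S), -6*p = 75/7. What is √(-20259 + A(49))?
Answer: I*√622531/7 ≈ 112.72*I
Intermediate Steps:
p = -25/14 (p = -25/(2*7) = -⅙*75/7 = -25/14 ≈ -1.7857)
A(S) = (111 + S)*(-25/14 + S) (A(S) = (-25/14 + S)*(111 + S) = (111 + S)*(-25/14 + S))
√(-20259 + A(49)) = √(-20259 + (-2775/14 + 49² + (1529/14)*49)) = √(-20259 + (-2775/14 + 2401 + 10703/2)) = √(-20259 + 52880/7) = √(-88933/7) = I*√622531/7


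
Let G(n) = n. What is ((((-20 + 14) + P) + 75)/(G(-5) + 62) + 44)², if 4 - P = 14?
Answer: 6589489/3249 ≈ 2028.2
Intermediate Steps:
P = -10 (P = 4 - 1*14 = 4 - 14 = -10)
((((-20 + 14) + P) + 75)/(G(-5) + 62) + 44)² = ((((-20 + 14) - 10) + 75)/(-5 + 62) + 44)² = (((-6 - 10) + 75)/57 + 44)² = ((-16 + 75)*(1/57) + 44)² = (59*(1/57) + 44)² = (59/57 + 44)² = (2567/57)² = 6589489/3249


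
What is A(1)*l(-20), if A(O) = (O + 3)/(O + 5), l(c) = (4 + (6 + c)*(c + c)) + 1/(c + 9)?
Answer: 12406/33 ≈ 375.94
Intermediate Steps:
l(c) = 4 + 1/(9 + c) + 2*c*(6 + c) (l(c) = (4 + (6 + c)*(2*c)) + 1/(9 + c) = (4 + 2*c*(6 + c)) + 1/(9 + c) = 4 + 1/(9 + c) + 2*c*(6 + c))
A(O) = (3 + O)/(5 + O)
A(1)*l(-20) = ((3 + 1)/(5 + 1))*((37 + 2*(-20)³ + 30*(-20)² + 112*(-20))/(9 - 20)) = (4/6)*((37 + 2*(-8000) + 30*400 - 2240)/(-11)) = ((⅙)*4)*(-(37 - 16000 + 12000 - 2240)/11) = 2*(-1/11*(-6203))/3 = (⅔)*(6203/11) = 12406/33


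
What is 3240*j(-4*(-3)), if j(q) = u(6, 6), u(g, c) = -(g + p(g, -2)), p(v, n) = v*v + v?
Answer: -155520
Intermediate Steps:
p(v, n) = v + v² (p(v, n) = v² + v = v + v²)
u(g, c) = -g - g*(1 + g) (u(g, c) = -(g + g*(1 + g)) = -g - g*(1 + g))
j(q) = -48 (j(q) = 6*(-2 - 1*6) = 6*(-2 - 6) = 6*(-8) = -48)
3240*j(-4*(-3)) = 3240*(-48) = -155520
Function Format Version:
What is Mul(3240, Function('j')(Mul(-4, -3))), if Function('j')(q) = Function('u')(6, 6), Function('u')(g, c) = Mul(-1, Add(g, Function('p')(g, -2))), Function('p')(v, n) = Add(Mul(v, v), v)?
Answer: -155520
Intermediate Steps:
Function('p')(v, n) = Add(v, Pow(v, 2)) (Function('p')(v, n) = Add(Pow(v, 2), v) = Add(v, Pow(v, 2)))
Function('u')(g, c) = Add(Mul(-1, g), Mul(-1, g, Add(1, g))) (Function('u')(g, c) = Mul(-1, Add(g, Mul(g, Add(1, g)))) = Add(Mul(-1, g), Mul(-1, g, Add(1, g))))
Function('j')(q) = -48 (Function('j')(q) = Mul(6, Add(-2, Mul(-1, 6))) = Mul(6, Add(-2, -6)) = Mul(6, -8) = -48)
Mul(3240, Function('j')(Mul(-4, -3))) = Mul(3240, -48) = -155520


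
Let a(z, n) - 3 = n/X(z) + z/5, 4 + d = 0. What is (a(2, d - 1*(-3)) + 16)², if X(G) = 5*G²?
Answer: 149769/400 ≈ 374.42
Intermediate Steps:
d = -4 (d = -4 + 0 = -4)
a(z, n) = 3 + z/5 + n/(5*z²) (a(z, n) = 3 + (n/((5*z²)) + z/5) = 3 + (n*(1/(5*z²)) + z*(⅕)) = 3 + (n/(5*z²) + z/5) = 3 + (z/5 + n/(5*z²)) = 3 + z/5 + n/(5*z²))
(a(2, d - 1*(-3)) + 16)² = ((3 + (⅕)*2 + (⅕)*(-4 - 1*(-3))/2²) + 16)² = ((3 + ⅖ + (⅕)*(-4 + 3)*(¼)) + 16)² = ((3 + ⅖ + (⅕)*(-1)*(¼)) + 16)² = ((3 + ⅖ - 1/20) + 16)² = (67/20 + 16)² = (387/20)² = 149769/400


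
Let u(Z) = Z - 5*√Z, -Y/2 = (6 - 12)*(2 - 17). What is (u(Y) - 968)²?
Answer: 1313404 + 68880*I*√5 ≈ 1.3134e+6 + 1.5402e+5*I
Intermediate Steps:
Y = -180 (Y = -2*(6 - 12)*(2 - 17) = -(-12)*(-15) = -2*90 = -180)
u(Z) = Z - 5*√Z
(u(Y) - 968)² = ((-180 - 30*I*√5) - 968)² = (-1148 - 30*I*√5)²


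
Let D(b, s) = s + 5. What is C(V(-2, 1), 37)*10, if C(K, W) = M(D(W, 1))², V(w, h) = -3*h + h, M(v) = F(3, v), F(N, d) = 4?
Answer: 160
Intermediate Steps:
D(b, s) = 5 + s
M(v) = 4
V(w, h) = -2*h
C(K, W) = 16 (C(K, W) = 4² = 16)
C(V(-2, 1), 37)*10 = 16*10 = 160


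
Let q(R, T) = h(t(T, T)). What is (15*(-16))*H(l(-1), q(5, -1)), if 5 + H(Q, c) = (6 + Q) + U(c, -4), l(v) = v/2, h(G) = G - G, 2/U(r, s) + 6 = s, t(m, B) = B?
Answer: -72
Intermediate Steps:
U(r, s) = 2/(-6 + s)
h(G) = 0
q(R, T) = 0
l(v) = v/2 (l(v) = v*(1/2) = v/2)
H(Q, c) = 4/5 + Q (H(Q, c) = -5 + ((6 + Q) + 2/(-6 - 4)) = -5 + ((6 + Q) + 2/(-10)) = -5 + ((6 + Q) + 2*(-1/10)) = -5 + ((6 + Q) - 1/5) = -5 + (29/5 + Q) = 4/5 + Q)
(15*(-16))*H(l(-1), q(5, -1)) = (15*(-16))*(4/5 + (1/2)*(-1)) = -240*(4/5 - 1/2) = -240*3/10 = -72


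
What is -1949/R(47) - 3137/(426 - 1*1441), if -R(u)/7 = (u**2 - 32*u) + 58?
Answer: 2676136/774445 ≈ 3.4556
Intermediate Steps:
R(u) = -406 - 7*u**2 + 224*u (R(u) = -7*((u**2 - 32*u) + 58) = -7*(58 + u**2 - 32*u) = -406 - 7*u**2 + 224*u)
-1949/R(47) - 3137/(426 - 1*1441) = -1949/(-406 - 7*47**2 + 224*47) - 3137/(426 - 1*1441) = -1949/(-406 - 7*2209 + 10528) - 3137/(426 - 1441) = -1949/(-406 - 15463 + 10528) - 3137/(-1015) = -1949/(-5341) - 3137*(-1/1015) = -1949*(-1/5341) + 3137/1015 = 1949/5341 + 3137/1015 = 2676136/774445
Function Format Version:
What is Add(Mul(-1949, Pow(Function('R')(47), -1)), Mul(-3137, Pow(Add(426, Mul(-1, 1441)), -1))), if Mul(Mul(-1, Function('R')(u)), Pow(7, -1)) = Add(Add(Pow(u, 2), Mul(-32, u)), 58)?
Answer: Rational(2676136, 774445) ≈ 3.4556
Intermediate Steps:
Function('R')(u) = Add(-406, Mul(-7, Pow(u, 2)), Mul(224, u)) (Function('R')(u) = Mul(-7, Add(Add(Pow(u, 2), Mul(-32, u)), 58)) = Mul(-7, Add(58, Pow(u, 2), Mul(-32, u))) = Add(-406, Mul(-7, Pow(u, 2)), Mul(224, u)))
Add(Mul(-1949, Pow(Function('R')(47), -1)), Mul(-3137, Pow(Add(426, Mul(-1, 1441)), -1))) = Add(Mul(-1949, Pow(Add(-406, Mul(-7, Pow(47, 2)), Mul(224, 47)), -1)), Mul(-3137, Pow(Add(426, Mul(-1, 1441)), -1))) = Add(Mul(-1949, Pow(Add(-406, Mul(-7, 2209), 10528), -1)), Mul(-3137, Pow(Add(426, -1441), -1))) = Add(Mul(-1949, Pow(Add(-406, -15463, 10528), -1)), Mul(-3137, Pow(-1015, -1))) = Add(Mul(-1949, Pow(-5341, -1)), Mul(-3137, Rational(-1, 1015))) = Add(Mul(-1949, Rational(-1, 5341)), Rational(3137, 1015)) = Add(Rational(1949, 5341), Rational(3137, 1015)) = Rational(2676136, 774445)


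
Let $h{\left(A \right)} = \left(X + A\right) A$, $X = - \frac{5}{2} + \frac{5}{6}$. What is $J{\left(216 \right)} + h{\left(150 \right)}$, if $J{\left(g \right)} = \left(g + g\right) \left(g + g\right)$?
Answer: $208874$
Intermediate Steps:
$X = - \frac{5}{3}$ ($X = \left(-5\right) \frac{1}{2} + 5 \cdot \frac{1}{6} = - \frac{5}{2} + \frac{5}{6} = - \frac{5}{3} \approx -1.6667$)
$J{\left(g \right)} = 4 g^{2}$ ($J{\left(g \right)} = 2 g 2 g = 4 g^{2}$)
$h{\left(A \right)} = A \left(- \frac{5}{3} + A\right)$ ($h{\left(A \right)} = \left(- \frac{5}{3} + A\right) A = A \left(- \frac{5}{3} + A\right)$)
$J{\left(216 \right)} + h{\left(150 \right)} = 4 \cdot 216^{2} + \frac{1}{3} \cdot 150 \left(-5 + 3 \cdot 150\right) = 4 \cdot 46656 + \frac{1}{3} \cdot 150 \left(-5 + 450\right) = 186624 + \frac{1}{3} \cdot 150 \cdot 445 = 186624 + 22250 = 208874$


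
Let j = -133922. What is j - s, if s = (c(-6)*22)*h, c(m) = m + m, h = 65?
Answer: -116762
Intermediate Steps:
c(m) = 2*m
s = -17160 (s = ((2*(-6))*22)*65 = -12*22*65 = -264*65 = -17160)
j - s = -133922 - 1*(-17160) = -133922 + 17160 = -116762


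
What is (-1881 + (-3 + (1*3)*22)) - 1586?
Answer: -3404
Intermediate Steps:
(-1881 + (-3 + (1*3)*22)) - 1586 = (-1881 + (-3 + 3*22)) - 1586 = (-1881 + (-3 + 66)) - 1586 = (-1881 + 63) - 1586 = -1818 - 1586 = -3404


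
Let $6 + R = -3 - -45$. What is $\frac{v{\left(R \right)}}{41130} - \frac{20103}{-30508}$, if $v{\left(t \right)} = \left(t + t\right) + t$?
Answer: $\frac{46118403}{69710780} \approx 0.66157$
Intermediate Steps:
$R = 36$ ($R = -6 - -42 = -6 + \left(-3 + 45\right) = -6 + 42 = 36$)
$v{\left(t \right)} = 3 t$ ($v{\left(t \right)} = 2 t + t = 3 t$)
$\frac{v{\left(R \right)}}{41130} - \frac{20103}{-30508} = \frac{3 \cdot 36}{41130} - \frac{20103}{-30508} = 108 \cdot \frac{1}{41130} - - \frac{20103}{30508} = \frac{6}{2285} + \frac{20103}{30508} = \frac{46118403}{69710780}$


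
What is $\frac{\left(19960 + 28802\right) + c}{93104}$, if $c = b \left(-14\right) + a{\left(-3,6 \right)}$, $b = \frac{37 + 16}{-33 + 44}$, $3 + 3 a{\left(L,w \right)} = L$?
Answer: $\frac{267809}{512072} \approx 0.52299$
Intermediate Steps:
$a{\left(L,w \right)} = -1 + \frac{L}{3}$
$b = \frac{53}{11} \approx 4.8182$
$c = - \frac{764}{11}$ ($c = \frac{53}{11} \left(-14\right) + \left(-1 + \frac{1}{3} \left(-3\right)\right) = - \frac{742}{11} - 2 = - \frac{764}{11} \approx -69.455$)
$\frac{\left(19960 + 28802\right) + c}{93104} = \frac{\left(19960 + 28802\right) - \frac{764}{11}}{93104} = \left(48762 - \frac{764}{11}\right) \frac{1}{93104} = \frac{535618}{11} \cdot \frac{1}{93104} = \frac{267809}{512072}$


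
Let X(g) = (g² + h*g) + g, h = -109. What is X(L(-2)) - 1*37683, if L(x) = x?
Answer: -37463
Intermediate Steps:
X(g) = g² - 108*g (X(g) = (g² - 109*g) + g = g² - 108*g)
X(L(-2)) - 1*37683 = -2*(-108 - 2) - 1*37683 = -2*(-110) - 37683 = 220 - 37683 = -37463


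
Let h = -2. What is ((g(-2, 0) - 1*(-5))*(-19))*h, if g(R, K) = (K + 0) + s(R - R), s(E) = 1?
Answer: 228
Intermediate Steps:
g(R, K) = 1 + K (g(R, K) = (K + 0) + 1 = K + 1 = 1 + K)
((g(-2, 0) - 1*(-5))*(-19))*h = (((1 + 0) - 1*(-5))*(-19))*(-2) = ((1 + 5)*(-19))*(-2) = (6*(-19))*(-2) = -114*(-2) = 228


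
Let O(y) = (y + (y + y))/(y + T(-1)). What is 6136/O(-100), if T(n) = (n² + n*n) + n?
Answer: 50622/25 ≈ 2024.9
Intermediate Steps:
T(n) = n + 2*n² (T(n) = (n² + n²) + n = 2*n² + n = n + 2*n²)
O(y) = 3*y/(1 + y) (O(y) = (y + (y + y))/(y - (1 + 2*(-1))) = (y + 2*y)/(y - (1 - 2)) = (3*y)/(y - 1*(-1)) = (3*y)/(y + 1) = (3*y)/(1 + y) = 3*y/(1 + y))
6136/O(-100) = 6136/((3*(-100)/(1 - 100))) = 6136/((3*(-100)/(-99))) = 6136/((3*(-100)*(-1/99))) = 6136/(100/33) = 6136*(33/100) = 50622/25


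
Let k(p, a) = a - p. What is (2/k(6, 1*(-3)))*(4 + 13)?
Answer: -34/9 ≈ -3.7778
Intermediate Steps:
(2/k(6, 1*(-3)))*(4 + 13) = (2/(1*(-3) - 1*6))*(4 + 13) = (2/(-3 - 6))*17 = (2/(-9))*17 = (2*(-⅑))*17 = -2/9*17 = -34/9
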